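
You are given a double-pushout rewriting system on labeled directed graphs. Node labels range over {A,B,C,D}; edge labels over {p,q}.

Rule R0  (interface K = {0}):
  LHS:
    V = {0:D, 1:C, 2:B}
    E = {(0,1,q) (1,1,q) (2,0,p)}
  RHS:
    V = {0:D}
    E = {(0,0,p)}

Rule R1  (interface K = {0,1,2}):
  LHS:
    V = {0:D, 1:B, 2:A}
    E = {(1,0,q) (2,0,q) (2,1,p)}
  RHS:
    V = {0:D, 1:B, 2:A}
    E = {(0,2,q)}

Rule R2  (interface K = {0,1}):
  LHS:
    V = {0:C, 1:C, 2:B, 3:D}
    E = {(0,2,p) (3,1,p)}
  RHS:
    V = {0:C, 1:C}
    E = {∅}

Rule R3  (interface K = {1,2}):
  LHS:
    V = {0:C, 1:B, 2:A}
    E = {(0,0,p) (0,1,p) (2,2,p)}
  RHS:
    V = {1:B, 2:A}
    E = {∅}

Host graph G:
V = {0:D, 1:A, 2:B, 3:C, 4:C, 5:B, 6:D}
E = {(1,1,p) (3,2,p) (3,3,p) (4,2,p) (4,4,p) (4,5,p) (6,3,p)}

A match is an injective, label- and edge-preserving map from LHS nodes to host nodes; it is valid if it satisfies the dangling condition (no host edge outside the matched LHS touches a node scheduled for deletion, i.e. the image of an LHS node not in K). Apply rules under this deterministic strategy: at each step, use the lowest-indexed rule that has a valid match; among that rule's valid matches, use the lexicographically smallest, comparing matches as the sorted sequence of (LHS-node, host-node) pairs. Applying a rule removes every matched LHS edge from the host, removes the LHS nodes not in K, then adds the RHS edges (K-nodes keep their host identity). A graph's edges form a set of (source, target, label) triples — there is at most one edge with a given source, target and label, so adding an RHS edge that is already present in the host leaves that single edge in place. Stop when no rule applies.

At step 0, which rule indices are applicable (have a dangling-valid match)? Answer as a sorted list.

Answer: [R2]

Derivation:
R0: no valid match — LHS pattern not found
R1: no valid match — LHS pattern not found
R2: 1 valid match — {0↦4, 1↦3, 2↦5, 3↦6}
R3: no valid match — 3 raw matches, all fail dangling condition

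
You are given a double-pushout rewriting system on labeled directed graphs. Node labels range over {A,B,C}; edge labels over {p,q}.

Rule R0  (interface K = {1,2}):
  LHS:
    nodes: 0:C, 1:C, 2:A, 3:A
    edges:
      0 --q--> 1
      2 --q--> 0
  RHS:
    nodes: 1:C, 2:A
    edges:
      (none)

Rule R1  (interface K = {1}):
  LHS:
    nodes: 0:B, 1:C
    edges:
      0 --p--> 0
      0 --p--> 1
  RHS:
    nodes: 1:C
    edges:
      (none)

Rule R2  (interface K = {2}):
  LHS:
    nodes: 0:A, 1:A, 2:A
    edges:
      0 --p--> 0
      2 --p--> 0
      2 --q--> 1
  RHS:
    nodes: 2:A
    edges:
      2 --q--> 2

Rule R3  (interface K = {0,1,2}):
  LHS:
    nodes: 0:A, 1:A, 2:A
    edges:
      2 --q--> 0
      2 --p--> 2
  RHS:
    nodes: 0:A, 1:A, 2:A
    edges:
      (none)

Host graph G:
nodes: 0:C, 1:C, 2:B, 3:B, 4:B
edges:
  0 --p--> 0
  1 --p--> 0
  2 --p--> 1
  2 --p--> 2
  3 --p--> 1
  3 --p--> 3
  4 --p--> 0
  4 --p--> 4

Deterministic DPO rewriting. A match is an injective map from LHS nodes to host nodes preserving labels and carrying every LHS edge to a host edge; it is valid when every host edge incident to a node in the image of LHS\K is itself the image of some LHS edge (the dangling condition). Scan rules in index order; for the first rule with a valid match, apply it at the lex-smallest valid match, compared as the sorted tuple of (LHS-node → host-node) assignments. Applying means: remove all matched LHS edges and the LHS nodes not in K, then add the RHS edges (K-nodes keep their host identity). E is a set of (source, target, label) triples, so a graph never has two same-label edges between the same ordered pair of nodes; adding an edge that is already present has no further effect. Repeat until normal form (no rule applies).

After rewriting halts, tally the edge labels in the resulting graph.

start.  V:5 E:8  edges: 0-p->0 1-p->0 2-p->1 2-p->2 3-p->1 3-p->3 4-p->0 4-p->4
1. fire R1 via {0↦2, 1↦1}  →  V:4 E:6  edges: 0-p->0 1-p->0 3-p->1 3-p->3 4-p->0 4-p->4
2. fire R1 via {0↦3, 1↦1}  →  V:3 E:4  edges: 0-p->0 1-p->0 4-p->0 4-p->4
3. fire R1 via {0↦4, 1↦0}  →  V:2 E:2  edges: 0-p->0 1-p->0
halt: no rule applies after step 3
NF edges: [(0, 0, 'p'), (1, 0, 'p')]

Answer: p:2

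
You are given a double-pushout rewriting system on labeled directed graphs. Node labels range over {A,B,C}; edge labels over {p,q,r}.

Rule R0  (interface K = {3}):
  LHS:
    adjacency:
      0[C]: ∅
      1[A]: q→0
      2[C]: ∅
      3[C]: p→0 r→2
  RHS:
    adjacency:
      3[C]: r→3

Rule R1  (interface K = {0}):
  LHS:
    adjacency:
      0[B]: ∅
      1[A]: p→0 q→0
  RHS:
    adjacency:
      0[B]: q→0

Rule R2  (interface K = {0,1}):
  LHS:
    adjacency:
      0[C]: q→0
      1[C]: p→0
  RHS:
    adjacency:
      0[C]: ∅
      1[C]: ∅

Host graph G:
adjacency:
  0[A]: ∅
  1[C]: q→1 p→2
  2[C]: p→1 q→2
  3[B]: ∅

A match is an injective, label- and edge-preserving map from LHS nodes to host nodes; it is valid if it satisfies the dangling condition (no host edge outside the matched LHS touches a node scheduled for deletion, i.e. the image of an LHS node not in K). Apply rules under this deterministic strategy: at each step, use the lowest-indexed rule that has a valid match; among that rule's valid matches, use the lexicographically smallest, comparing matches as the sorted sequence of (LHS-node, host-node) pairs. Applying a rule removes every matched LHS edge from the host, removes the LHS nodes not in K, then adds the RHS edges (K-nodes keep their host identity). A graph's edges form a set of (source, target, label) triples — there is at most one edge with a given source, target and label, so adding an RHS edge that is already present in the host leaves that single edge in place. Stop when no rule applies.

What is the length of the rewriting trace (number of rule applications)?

[0] host  ⇒  4 nodes, 4 edges  {1-q->1 1-p->2 2-p->1 2-q->2}
[1] R2 @ {0↦1, 1↦2}  ⇒  4 nodes, 2 edges  {1-p->2 2-q->2}
[2] R2 @ {0↦2, 1↦1}  ⇒  4 nodes, 0 edges  {∅}
normal form: no rule applies after step 2

Answer: 2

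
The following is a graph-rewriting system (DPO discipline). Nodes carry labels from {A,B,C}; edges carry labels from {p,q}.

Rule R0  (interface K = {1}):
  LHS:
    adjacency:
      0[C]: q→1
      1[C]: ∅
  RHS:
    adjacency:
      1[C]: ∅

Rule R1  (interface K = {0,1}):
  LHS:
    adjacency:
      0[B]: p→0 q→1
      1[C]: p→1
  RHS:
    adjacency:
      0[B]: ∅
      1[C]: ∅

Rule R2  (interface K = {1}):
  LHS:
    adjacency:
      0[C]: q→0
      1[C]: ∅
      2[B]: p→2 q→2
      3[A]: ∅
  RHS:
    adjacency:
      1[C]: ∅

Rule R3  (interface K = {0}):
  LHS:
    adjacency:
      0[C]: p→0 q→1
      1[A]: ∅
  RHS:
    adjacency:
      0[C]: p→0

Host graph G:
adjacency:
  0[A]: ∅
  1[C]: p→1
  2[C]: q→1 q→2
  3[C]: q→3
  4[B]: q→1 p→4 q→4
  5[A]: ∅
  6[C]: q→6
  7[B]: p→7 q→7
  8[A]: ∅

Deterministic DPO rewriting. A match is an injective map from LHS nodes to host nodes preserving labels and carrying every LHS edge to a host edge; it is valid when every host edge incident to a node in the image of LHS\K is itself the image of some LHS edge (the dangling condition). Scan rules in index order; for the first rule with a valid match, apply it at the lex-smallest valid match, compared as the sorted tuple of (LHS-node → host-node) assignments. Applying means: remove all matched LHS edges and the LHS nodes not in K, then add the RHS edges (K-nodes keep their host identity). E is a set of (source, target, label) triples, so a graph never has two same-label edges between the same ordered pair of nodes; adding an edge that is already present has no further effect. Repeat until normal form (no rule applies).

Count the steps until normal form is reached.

Answer: 2

Rewrite trace:
[0] host  ⇒  9 nodes, 10 edges  {1-p->1 2-q->1 2-q->2 3-q->3 4-q->1 4-p->4 4-q->4 6-q->6 7-p->7 7-q->7}
[1] R1 @ {0↦4, 1↦1}  ⇒  9 nodes, 7 edges  {2-q->1 2-q->2 3-q->3 4-q->4 6-q->6 7-p->7 7-q->7}
[2] R2 @ {0↦3, 1↦1, 2↦7, 3↦0}  ⇒  6 nodes, 4 edges  {2-q->1 2-q->2 4-q->4 6-q->6}
normal form: no rule applies after step 2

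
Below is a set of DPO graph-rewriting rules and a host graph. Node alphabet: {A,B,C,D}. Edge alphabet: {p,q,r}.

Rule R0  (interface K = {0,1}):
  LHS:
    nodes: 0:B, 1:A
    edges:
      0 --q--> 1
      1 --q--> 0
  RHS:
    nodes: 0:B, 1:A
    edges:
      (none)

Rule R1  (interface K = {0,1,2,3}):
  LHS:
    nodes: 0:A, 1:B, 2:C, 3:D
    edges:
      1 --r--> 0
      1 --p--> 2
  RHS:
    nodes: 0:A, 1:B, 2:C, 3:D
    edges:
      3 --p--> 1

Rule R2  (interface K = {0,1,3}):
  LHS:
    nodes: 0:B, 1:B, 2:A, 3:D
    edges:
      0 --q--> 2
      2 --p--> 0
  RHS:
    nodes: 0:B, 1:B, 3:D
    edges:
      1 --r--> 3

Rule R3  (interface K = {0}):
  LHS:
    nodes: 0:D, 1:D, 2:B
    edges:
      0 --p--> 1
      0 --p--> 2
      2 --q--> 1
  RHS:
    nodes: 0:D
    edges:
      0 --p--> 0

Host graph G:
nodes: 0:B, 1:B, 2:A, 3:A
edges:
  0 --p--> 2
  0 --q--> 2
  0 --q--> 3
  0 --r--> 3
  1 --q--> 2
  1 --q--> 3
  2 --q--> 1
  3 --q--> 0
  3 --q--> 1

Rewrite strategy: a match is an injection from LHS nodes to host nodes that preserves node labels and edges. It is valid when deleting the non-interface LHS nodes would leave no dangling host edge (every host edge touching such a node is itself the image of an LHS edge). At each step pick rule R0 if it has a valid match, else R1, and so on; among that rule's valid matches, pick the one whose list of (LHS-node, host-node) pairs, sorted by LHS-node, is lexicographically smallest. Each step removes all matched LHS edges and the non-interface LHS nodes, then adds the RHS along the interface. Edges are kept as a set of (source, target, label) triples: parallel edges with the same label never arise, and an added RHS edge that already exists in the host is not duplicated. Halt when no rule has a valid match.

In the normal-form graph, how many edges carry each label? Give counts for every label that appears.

[0] host  ⇒  4 nodes, 9 edges  {0-p->2 0-q->2 0-q->3 0-r->3 1-q->2 1-q->3 2-q->1 3-q->0 3-q->1}
[1] R0 @ {0↦0, 1↦3}  ⇒  4 nodes, 7 edges  {0-p->2 0-q->2 0-r->3 1-q->2 1-q->3 2-q->1 3-q->1}
[2] R0 @ {0↦1, 1↦2}  ⇒  4 nodes, 5 edges  {0-p->2 0-q->2 0-r->3 1-q->3 3-q->1}
[3] R0 @ {0↦1, 1↦3}  ⇒  4 nodes, 3 edges  {0-p->2 0-q->2 0-r->3}
final graph: no rule applies after step 3
NF edges: [(0, 2, 'p'), (0, 2, 'q'), (0, 3, 'r')]

Answer: p:1 q:1 r:1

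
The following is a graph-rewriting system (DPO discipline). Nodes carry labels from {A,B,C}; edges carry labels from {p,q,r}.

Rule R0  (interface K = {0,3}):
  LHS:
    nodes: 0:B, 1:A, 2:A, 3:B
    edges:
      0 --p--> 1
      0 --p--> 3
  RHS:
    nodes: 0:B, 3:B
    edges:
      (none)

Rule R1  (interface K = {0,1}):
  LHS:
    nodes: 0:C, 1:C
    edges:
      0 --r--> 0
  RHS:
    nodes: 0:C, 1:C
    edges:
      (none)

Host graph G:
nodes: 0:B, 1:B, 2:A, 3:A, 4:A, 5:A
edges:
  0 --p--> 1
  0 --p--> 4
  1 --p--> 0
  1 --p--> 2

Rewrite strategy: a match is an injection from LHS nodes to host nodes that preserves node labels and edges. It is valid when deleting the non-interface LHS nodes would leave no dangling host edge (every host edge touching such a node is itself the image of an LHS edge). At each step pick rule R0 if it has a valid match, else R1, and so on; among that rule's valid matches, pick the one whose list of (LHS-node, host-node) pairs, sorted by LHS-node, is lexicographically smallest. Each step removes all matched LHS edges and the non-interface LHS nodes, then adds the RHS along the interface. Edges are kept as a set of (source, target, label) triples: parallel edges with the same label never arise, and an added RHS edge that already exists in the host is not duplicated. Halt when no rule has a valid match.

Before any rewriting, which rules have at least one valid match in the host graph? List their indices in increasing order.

Answer: [R0]

Steps:
R0: 4 valid matches — {0↦0, 1↦4, 2↦3, 3↦1}, {0↦0, 1↦4, 2↦5, 3↦1}, {0↦1, 1↦2, 2↦3, 3↦0} (+1 more)
R1: no valid match — LHS pattern not found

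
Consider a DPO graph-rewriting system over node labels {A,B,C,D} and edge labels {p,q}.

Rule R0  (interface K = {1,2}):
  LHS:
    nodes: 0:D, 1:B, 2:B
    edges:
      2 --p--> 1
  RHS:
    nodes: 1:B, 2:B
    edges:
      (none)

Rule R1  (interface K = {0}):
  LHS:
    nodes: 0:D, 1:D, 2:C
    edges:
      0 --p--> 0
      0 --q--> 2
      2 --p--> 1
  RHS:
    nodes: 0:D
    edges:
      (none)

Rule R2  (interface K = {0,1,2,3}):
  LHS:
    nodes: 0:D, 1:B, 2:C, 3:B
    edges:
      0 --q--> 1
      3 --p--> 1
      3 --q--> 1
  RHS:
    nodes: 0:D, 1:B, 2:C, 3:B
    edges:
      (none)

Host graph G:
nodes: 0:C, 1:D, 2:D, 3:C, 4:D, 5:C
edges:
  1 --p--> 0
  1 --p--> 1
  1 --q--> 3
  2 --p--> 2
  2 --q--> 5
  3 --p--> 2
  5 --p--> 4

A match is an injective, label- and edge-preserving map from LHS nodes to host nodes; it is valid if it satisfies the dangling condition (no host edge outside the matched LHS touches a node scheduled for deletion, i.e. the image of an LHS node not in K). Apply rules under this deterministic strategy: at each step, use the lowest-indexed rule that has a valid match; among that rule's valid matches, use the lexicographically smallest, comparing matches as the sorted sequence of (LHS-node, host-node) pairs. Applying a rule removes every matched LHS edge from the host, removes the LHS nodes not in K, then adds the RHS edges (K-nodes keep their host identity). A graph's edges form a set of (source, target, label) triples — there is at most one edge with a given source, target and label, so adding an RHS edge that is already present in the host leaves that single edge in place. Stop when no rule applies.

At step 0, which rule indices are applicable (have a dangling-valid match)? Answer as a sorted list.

Answer: [R1]

Steps:
R0: no valid match — LHS pattern not found
R1: 1 valid match — {0↦2, 1↦4, 2↦5}
R2: no valid match — LHS pattern not found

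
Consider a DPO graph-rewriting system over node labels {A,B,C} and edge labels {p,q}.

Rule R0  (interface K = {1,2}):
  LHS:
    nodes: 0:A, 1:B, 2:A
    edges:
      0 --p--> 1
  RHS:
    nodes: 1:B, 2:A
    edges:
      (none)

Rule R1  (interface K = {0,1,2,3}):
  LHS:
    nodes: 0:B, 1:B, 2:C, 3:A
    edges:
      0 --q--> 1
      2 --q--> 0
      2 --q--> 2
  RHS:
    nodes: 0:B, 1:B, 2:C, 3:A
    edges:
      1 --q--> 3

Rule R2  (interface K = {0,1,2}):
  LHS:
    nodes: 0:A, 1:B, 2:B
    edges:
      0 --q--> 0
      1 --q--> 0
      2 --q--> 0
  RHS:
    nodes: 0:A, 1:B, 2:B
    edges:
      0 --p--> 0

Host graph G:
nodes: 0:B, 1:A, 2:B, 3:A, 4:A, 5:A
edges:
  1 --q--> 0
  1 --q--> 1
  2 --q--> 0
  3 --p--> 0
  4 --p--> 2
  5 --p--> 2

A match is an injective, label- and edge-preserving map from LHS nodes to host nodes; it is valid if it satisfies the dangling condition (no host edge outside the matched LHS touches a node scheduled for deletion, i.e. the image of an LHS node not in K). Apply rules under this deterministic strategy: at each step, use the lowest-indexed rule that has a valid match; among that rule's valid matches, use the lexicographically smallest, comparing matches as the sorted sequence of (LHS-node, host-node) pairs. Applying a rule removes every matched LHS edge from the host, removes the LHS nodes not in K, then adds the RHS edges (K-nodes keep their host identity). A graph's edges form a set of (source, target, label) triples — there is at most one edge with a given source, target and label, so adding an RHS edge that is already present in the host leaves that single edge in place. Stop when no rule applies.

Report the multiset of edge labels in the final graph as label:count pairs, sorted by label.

Answer: q:3

Steps:
[0] host  ⇒  6 nodes, 6 edges  {1-q->0 1-q->1 2-q->0 3-p->0 4-p->2 5-p->2}
[1] R0 @ {0↦3, 1↦0, 2↦1}  ⇒  5 nodes, 5 edges  {1-q->0 1-q->1 2-q->0 4-p->2 5-p->2}
[2] R0 @ {0↦4, 1↦2, 2↦1}  ⇒  4 nodes, 4 edges  {1-q->0 1-q->1 2-q->0 5-p->2}
[3] R0 @ {0↦5, 1↦2, 2↦1}  ⇒  3 nodes, 3 edges  {1-q->0 1-q->1 2-q->0}
halt: no rule applies after step 3
NF edges: [(1, 0, 'q'), (1, 1, 'q'), (2, 0, 'q')]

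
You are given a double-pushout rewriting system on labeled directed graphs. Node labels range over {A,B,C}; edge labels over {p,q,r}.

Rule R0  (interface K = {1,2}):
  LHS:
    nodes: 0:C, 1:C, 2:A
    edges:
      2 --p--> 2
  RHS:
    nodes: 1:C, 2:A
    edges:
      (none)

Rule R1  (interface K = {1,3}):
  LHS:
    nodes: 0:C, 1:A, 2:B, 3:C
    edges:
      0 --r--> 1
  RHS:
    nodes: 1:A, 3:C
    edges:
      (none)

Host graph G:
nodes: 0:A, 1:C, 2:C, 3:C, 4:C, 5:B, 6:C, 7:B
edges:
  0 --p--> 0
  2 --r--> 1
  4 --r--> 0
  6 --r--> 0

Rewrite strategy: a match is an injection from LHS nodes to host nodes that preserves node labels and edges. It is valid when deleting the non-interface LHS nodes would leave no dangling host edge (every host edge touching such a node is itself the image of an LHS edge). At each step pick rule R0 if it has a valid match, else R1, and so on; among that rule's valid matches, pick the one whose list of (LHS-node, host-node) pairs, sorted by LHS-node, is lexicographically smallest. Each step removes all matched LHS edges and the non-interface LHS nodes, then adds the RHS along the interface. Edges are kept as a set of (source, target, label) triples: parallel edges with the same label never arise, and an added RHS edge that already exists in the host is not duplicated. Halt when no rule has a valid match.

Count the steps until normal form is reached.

Answer: 3

Steps:
start.  V:8 E:4  edges: 0-p->0 2-r->1 4-r->0 6-r->0
1. fire R0 via {0↦3, 1↦1, 2↦0}  →  V:7 E:3  edges: 2-r->1 4-r->0 6-r->0
2. fire R1 via {0↦4, 1↦0, 2↦5, 3↦1}  →  V:5 E:2  edges: 2-r->1 6-r->0
3. fire R1 via {0↦6, 1↦0, 2↦7, 3↦1}  →  V:3 E:1  edges: 2-r->1
halt: no rule applies after step 3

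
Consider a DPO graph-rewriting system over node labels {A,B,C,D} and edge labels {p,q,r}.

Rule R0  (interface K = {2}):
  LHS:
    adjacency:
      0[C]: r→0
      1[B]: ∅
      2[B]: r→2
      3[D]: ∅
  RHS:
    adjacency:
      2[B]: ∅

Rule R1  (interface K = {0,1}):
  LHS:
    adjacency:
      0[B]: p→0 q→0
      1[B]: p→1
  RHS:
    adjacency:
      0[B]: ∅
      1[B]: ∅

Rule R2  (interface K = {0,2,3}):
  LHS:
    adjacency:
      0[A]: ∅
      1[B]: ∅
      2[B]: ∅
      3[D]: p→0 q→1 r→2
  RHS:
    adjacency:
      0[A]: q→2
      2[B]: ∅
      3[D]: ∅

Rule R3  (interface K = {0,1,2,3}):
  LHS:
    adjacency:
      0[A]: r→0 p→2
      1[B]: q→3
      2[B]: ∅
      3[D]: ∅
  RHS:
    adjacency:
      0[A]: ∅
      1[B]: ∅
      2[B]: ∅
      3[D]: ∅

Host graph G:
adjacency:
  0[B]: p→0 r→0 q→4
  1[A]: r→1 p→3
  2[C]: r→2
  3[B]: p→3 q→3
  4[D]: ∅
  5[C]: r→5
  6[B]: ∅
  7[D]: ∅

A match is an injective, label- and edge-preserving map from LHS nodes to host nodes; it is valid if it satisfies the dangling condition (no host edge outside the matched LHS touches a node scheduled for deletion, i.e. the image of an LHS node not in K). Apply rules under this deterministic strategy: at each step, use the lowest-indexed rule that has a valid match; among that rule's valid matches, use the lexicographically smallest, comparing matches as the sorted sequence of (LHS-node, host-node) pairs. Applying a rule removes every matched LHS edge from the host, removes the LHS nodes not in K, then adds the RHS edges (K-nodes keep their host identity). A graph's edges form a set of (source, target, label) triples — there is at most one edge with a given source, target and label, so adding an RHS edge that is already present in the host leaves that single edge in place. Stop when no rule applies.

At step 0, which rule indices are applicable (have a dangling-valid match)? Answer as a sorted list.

Answer: [R0,R1,R3]

Derivation:
R0: 2 valid matches — {0↦2, 1↦6, 2↦0, 3↦7}, {0↦5, 1↦6, 2↦0, 3↦7}
R1: 1 valid match — {0↦3, 1↦0}
R2: no valid match — LHS pattern not found
R3: 1 valid match — {0↦1, 1↦0, 2↦3, 3↦4}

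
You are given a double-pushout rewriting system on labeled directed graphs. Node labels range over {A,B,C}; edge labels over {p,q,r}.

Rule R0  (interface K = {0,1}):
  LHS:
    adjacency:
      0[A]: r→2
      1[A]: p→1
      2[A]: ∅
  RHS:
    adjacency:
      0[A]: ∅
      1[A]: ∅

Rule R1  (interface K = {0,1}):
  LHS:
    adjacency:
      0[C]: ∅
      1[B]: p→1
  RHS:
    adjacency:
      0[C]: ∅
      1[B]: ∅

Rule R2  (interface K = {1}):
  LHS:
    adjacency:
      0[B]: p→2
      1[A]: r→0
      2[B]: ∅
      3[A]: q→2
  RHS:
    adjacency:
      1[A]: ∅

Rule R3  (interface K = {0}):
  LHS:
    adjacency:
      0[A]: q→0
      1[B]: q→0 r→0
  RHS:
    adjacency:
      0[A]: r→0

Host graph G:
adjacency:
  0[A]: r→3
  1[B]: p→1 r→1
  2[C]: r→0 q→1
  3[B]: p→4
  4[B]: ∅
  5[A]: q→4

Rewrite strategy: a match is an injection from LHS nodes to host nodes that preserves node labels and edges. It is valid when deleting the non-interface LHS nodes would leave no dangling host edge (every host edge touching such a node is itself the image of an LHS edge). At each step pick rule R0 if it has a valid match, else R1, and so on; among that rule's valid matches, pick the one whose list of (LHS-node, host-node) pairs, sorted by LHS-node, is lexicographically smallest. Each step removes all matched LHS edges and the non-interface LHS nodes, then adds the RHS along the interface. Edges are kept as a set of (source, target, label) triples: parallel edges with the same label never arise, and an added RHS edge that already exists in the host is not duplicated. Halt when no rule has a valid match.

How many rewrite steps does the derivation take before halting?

start.  V:6 E:7  edges: 0-r->3 1-p->1 1-r->1 2-r->0 2-q->1 3-p->4 5-q->4
1. fire R1 via {0↦2, 1↦1}  →  V:6 E:6  edges: 0-r->3 1-r->1 2-r->0 2-q->1 3-p->4 5-q->4
2. fire R2 via {0↦3, 1↦0, 2↦4, 3↦5}  →  V:3 E:3  edges: 1-r->1 2-r->0 2-q->1
final graph: no rule applies after step 2

Answer: 2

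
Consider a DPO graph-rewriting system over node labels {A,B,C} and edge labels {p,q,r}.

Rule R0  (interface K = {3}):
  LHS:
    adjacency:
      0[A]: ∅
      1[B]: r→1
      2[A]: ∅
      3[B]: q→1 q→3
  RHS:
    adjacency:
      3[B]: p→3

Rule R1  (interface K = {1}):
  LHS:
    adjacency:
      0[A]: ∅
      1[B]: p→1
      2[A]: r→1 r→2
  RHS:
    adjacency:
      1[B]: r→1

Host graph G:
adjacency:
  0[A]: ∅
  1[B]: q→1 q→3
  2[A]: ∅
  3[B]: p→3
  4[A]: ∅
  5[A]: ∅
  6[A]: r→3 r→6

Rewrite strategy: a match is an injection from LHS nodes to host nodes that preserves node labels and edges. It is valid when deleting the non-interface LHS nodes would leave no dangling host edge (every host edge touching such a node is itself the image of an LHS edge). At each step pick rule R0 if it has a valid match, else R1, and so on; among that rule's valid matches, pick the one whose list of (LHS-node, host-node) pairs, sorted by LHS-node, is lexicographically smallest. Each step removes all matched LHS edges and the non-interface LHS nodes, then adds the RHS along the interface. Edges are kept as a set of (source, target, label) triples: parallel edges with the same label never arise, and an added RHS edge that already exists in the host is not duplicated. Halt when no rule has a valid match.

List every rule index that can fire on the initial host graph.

R0: no valid match — LHS pattern not found
R1: 4 valid matches — {0↦0, 1↦3, 2↦6}, {0↦2, 1↦3, 2↦6}, {0↦4, 1↦3, 2↦6} (+1 more)

Answer: [R1]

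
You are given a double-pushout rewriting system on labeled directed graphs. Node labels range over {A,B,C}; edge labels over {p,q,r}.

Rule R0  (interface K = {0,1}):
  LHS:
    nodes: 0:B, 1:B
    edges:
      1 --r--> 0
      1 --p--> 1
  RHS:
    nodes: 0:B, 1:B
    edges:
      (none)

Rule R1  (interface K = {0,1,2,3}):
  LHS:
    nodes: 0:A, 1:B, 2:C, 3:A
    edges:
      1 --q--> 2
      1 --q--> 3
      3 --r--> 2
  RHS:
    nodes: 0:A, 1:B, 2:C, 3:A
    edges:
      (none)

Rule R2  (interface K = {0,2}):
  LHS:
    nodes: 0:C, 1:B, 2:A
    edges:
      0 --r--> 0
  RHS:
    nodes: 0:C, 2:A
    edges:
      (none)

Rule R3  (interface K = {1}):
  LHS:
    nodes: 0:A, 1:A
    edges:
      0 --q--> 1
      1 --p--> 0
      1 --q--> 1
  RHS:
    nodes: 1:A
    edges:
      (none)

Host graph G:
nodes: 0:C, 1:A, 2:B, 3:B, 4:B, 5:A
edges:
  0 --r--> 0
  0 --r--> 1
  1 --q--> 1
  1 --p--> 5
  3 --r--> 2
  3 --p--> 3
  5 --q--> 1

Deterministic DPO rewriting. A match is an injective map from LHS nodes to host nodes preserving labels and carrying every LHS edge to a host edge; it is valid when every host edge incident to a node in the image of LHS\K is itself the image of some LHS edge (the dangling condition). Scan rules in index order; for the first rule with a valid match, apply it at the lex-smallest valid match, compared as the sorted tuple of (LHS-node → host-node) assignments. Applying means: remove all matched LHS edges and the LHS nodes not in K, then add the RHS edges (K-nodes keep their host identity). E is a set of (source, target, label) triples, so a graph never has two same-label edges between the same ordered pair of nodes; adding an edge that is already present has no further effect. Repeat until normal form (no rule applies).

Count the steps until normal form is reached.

start.  V:6 E:7  edges: 0-r->0 0-r->1 1-q->1 1-p->5 3-r->2 3-p->3 5-q->1
1. fire R0 via {0↦2, 1↦3}  →  V:6 E:5  edges: 0-r->0 0-r->1 1-q->1 1-p->5 5-q->1
2. fire R2 via {0↦0, 1↦2, 2↦1}  →  V:5 E:4  edges: 0-r->1 1-q->1 1-p->5 5-q->1
3. fire R3 via {0↦5, 1↦1}  →  V:4 E:1  edges: 0-r->1
final graph: no rule applies after step 3

Answer: 3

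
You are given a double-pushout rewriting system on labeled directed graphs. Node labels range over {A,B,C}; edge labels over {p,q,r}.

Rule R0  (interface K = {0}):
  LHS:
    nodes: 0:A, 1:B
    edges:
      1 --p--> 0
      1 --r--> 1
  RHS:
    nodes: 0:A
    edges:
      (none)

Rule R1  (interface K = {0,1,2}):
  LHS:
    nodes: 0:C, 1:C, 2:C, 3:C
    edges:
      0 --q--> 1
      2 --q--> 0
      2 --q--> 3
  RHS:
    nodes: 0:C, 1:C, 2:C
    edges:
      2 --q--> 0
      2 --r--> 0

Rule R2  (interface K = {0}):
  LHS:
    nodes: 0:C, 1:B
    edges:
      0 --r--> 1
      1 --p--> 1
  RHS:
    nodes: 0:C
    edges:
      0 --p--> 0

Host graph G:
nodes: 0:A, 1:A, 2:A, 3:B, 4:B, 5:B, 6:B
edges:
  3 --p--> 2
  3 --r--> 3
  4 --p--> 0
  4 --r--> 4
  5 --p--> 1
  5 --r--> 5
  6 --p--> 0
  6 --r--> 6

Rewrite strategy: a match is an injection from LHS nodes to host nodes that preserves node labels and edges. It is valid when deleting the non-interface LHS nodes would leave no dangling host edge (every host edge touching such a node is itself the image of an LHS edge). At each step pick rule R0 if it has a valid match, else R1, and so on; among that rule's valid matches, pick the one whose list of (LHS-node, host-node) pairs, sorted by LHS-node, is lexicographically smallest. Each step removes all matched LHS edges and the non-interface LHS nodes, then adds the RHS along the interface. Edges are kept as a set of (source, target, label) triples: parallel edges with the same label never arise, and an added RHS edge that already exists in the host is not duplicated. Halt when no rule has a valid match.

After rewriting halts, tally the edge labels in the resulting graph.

Answer: (no edges)

Derivation:
[0] host  ⇒  7 nodes, 8 edges  {3-p->2 3-r->3 4-p->0 4-r->4 5-p->1 5-r->5 6-p->0 6-r->6}
[1] R0 @ {0↦0, 1↦4}  ⇒  6 nodes, 6 edges  {3-p->2 3-r->3 5-p->1 5-r->5 6-p->0 6-r->6}
[2] R0 @ {0↦0, 1↦6}  ⇒  5 nodes, 4 edges  {3-p->2 3-r->3 5-p->1 5-r->5}
[3] R0 @ {0↦1, 1↦5}  ⇒  4 nodes, 2 edges  {3-p->2 3-r->3}
[4] R0 @ {0↦2, 1↦3}  ⇒  3 nodes, 0 edges  {∅}
final graph: no rule applies after step 4
NF edges: []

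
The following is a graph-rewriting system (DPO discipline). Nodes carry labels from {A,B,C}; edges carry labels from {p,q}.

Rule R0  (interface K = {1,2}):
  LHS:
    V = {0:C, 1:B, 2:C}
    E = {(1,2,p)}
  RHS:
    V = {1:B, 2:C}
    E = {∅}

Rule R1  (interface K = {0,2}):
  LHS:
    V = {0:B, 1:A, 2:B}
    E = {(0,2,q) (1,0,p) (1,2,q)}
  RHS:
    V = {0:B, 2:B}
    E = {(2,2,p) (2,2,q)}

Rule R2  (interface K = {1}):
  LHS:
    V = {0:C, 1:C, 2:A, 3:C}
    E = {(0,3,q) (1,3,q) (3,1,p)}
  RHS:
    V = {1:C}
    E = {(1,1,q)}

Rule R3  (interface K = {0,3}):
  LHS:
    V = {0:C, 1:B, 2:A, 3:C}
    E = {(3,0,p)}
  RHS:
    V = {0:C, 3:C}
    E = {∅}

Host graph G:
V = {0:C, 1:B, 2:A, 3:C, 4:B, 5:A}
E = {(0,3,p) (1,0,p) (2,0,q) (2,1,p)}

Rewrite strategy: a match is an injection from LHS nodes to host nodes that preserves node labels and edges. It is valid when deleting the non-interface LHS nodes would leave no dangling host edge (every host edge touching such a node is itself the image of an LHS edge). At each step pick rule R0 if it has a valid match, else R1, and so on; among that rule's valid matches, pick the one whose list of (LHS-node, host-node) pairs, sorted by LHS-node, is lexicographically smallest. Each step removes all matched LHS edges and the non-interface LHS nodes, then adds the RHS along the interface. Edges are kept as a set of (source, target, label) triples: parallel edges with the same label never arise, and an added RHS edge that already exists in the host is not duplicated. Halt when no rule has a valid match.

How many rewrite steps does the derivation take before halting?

start.  V:6 E:4  edges: 0-p->3 1-p->0 2-q->0 2-p->1
1. fire R3 via {0↦3, 1↦4, 2↦5, 3↦0}  →  V:4 E:3  edges: 1-p->0 2-q->0 2-p->1
2. fire R0 via {0↦3, 1↦1, 2↦0}  →  V:3 E:2  edges: 2-q->0 2-p->1
halt: no rule applies after step 2

Answer: 2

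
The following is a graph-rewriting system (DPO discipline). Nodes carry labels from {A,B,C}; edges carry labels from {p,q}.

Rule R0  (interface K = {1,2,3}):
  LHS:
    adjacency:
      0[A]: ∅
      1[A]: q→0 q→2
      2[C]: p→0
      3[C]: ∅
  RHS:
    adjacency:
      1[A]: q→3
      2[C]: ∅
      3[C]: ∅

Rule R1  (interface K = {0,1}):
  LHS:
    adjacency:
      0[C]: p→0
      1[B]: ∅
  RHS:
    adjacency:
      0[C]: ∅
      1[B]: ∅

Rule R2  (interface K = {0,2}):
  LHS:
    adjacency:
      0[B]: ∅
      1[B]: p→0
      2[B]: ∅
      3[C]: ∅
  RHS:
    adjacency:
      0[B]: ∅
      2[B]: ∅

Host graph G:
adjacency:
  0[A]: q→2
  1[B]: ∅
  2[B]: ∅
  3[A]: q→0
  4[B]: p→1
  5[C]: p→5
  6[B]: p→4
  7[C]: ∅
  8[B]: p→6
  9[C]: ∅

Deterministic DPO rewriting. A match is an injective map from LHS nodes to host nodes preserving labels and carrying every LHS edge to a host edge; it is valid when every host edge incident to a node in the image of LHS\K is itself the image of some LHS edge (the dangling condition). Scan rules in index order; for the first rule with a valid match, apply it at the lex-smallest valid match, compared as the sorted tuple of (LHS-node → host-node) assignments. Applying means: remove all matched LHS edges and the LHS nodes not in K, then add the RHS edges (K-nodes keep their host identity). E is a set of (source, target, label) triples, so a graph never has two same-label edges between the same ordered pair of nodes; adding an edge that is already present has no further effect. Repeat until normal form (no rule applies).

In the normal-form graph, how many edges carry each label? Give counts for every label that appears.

Answer: q:2

Steps:
start.  V:10 E:6  edges: 0-q->2 3-q->0 4-p->1 5-p->5 6-p->4 8-p->6
1. fire R1 via {0↦5, 1↦1}  →  V:10 E:5  edges: 0-q->2 3-q->0 4-p->1 6-p->4 8-p->6
2. fire R2 via {0↦6, 1↦8, 2↦1, 3↦5}  →  V:8 E:4  edges: 0-q->2 3-q->0 4-p->1 6-p->4
3. fire R2 via {0↦4, 1↦6, 2↦1, 3↦7}  →  V:6 E:3  edges: 0-q->2 3-q->0 4-p->1
4. fire R2 via {0↦1, 1↦4, 2↦2, 3↦9}  →  V:4 E:2  edges: 0-q->2 3-q->0
halt: no rule applies after step 4
NF edges: [(0, 2, 'q'), (3, 0, 'q')]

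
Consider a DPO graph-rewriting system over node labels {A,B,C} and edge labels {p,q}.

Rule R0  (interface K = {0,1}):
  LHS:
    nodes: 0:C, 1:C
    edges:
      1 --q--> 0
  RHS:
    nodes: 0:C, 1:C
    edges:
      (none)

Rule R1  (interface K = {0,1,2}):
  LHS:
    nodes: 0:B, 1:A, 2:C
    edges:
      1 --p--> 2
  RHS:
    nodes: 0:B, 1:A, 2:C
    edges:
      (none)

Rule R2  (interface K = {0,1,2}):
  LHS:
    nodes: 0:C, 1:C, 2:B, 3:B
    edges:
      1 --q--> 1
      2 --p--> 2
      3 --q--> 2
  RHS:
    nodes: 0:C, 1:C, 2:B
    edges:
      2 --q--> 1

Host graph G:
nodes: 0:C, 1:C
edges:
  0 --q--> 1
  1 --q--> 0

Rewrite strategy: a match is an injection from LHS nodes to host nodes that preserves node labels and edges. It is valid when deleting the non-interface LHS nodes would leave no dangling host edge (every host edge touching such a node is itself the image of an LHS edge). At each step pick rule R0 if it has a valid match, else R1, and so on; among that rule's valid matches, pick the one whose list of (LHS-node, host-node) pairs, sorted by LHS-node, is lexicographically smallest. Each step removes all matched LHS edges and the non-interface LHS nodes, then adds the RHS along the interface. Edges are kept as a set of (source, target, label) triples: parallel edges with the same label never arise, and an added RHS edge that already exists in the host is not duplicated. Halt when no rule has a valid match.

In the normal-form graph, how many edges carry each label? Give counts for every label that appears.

Answer: (no edges)

Steps:
[0] host  ⇒  2 nodes, 2 edges  {0-q->1 1-q->0}
[1] R0 @ {0↦0, 1↦1}  ⇒  2 nodes, 1 edges  {0-q->1}
[2] R0 @ {0↦1, 1↦0}  ⇒  2 nodes, 0 edges  {∅}
normal form: no rule applies after step 2
NF edges: []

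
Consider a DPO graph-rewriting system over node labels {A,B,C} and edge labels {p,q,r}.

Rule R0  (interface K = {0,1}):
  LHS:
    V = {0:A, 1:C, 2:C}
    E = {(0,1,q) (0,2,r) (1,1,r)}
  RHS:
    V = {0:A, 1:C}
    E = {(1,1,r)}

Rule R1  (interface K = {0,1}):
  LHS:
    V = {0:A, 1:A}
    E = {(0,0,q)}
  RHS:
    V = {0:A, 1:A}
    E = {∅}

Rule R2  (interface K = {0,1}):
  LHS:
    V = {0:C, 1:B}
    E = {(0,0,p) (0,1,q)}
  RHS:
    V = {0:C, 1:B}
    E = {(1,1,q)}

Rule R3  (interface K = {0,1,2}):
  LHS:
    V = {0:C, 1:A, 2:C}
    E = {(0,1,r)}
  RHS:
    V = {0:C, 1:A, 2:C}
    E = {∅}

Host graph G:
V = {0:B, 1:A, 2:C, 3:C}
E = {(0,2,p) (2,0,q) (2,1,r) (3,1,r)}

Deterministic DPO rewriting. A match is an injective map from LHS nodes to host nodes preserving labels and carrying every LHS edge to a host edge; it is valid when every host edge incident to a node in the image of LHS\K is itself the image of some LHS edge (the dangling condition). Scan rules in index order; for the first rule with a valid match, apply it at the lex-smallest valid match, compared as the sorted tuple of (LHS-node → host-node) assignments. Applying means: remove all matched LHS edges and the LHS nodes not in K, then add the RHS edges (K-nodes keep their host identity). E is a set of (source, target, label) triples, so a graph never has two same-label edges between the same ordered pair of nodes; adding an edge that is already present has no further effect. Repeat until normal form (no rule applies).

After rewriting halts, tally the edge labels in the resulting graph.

Answer: p:1 q:1

Derivation:
initial: |V|=4 |E|=4  E = 0-p->2 2-q->0 2-r->1 3-r->1
step 1: apply R3 at {0↦2, 1↦1, 2↦3}  → |V|=4 |E|=3  E = 0-p->2 2-q->0 3-r->1
step 2: apply R3 at {0↦3, 1↦1, 2↦2}  → |V|=4 |E|=2  E = 0-p->2 2-q->0
final graph: no rule applies after step 2
NF edges: [(0, 2, 'p'), (2, 0, 'q')]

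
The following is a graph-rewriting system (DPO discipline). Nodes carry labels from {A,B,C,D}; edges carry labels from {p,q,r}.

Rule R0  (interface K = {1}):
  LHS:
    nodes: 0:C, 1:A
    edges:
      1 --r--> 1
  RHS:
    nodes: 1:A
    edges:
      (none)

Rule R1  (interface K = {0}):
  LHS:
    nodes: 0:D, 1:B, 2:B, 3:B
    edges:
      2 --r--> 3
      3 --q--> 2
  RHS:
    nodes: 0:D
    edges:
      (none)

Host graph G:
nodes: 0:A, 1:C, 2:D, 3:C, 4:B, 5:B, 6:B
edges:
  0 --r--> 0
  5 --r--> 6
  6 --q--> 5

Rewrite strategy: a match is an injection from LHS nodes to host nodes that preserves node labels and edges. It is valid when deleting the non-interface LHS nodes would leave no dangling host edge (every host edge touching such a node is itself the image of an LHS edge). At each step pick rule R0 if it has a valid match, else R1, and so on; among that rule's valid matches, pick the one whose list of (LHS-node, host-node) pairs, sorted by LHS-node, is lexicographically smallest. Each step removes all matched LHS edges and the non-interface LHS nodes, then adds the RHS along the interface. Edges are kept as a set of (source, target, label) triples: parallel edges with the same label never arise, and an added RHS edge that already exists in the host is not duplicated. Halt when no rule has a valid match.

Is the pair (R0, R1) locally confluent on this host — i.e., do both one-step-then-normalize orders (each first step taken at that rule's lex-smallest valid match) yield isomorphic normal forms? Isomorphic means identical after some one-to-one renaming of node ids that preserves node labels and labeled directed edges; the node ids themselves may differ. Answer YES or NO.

branch R0-first: apply at {0↦1, 1↦0} → |E|=2, then 1 more step(s) → NF |V|=3 |E|=0 V={0:A, 2:D, 3:C} E=∅
branch R1-first: apply at {0↦2, 1↦4, 2↦5, 3↦6} → |E|=1, then 1 more step(s) → NF |V|=3 |E|=0 V={0:A, 2:D, 3:C} E=∅
graphs isomorphic (equal up to label-preserving node renaming)

Answer: YES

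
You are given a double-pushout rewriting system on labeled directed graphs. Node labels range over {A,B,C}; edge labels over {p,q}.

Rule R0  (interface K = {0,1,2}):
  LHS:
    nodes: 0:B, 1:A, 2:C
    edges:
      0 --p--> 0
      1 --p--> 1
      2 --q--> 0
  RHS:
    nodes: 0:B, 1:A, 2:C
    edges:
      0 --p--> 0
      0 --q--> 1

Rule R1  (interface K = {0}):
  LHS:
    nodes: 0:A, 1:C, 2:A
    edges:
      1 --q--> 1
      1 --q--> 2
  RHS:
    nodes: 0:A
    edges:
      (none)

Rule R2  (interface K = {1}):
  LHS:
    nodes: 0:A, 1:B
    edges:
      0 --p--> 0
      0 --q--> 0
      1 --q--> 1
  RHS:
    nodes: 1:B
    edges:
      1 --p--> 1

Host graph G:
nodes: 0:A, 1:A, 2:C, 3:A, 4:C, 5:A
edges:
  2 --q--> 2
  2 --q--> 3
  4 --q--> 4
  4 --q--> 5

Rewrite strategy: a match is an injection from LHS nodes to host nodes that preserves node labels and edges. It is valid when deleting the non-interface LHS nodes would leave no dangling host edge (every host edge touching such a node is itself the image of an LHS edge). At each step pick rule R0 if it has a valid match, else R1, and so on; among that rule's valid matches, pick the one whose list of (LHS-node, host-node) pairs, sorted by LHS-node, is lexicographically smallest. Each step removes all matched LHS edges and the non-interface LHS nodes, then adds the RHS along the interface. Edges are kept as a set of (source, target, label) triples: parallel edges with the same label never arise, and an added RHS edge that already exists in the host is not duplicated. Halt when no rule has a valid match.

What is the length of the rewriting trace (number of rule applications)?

start.  V:6 E:4  edges: 2-q->2 2-q->3 4-q->4 4-q->5
1. fire R1 via {0↦0, 1↦2, 2↦3}  →  V:4 E:2  edges: 4-q->4 4-q->5
2. fire R1 via {0↦0, 1↦4, 2↦5}  →  V:2 E:0  edges: ∅
normal form: no rule applies after step 2

Answer: 2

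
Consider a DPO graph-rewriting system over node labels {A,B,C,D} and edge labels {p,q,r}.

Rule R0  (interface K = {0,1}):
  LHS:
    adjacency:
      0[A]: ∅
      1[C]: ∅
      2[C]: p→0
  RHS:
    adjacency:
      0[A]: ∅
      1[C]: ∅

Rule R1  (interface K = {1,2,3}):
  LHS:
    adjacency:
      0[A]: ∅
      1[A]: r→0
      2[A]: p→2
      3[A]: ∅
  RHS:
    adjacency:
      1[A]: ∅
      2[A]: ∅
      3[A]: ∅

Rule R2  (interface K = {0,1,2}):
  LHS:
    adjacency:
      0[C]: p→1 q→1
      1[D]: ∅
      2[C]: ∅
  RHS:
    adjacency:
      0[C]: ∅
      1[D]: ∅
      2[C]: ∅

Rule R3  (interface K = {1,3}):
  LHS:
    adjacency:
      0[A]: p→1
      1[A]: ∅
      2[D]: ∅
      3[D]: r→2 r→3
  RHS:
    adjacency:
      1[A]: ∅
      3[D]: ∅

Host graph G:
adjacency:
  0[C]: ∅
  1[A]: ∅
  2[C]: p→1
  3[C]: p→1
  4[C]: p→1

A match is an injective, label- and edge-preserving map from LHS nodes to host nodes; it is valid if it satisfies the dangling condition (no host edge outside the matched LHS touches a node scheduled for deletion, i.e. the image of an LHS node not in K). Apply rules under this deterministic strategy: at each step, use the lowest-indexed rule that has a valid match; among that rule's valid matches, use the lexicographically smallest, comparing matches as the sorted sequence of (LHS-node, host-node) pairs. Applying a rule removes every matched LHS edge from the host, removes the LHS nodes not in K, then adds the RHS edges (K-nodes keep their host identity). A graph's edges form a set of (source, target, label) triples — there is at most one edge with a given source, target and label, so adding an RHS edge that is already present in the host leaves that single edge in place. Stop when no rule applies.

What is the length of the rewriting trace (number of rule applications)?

start.  V:5 E:3  edges: 2-p->1 3-p->1 4-p->1
1. fire R0 via {0↦1, 1↦0, 2↦2}  →  V:4 E:2  edges: 3-p->1 4-p->1
2. fire R0 via {0↦1, 1↦0, 2↦3}  →  V:3 E:1  edges: 4-p->1
3. fire R0 via {0↦1, 1↦0, 2↦4}  →  V:2 E:0  edges: ∅
normal form: no rule applies after step 3

Answer: 3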